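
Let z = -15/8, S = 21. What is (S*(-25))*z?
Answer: 7875/8 ≈ 984.38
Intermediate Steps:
z = -15/8 (z = -15*1/8 = -15/8 ≈ -1.8750)
(S*(-25))*z = (21*(-25))*(-15/8) = -525*(-15/8) = 7875/8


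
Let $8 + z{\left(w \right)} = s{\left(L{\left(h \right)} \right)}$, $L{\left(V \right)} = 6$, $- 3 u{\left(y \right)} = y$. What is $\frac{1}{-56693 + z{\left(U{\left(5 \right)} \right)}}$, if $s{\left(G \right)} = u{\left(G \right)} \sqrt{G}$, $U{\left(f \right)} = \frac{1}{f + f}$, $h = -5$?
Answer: $- \frac{56701}{3215003377} + \frac{2 \sqrt{6}}{3215003377} \approx -1.7635 \cdot 10^{-5}$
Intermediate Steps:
$u{\left(y \right)} = - \frac{y}{3}$
$U{\left(f \right)} = \frac{1}{2 f}$
$s{\left(G \right)} = - \frac{G^{\frac{3}{2}}}{3}$ ($s{\left(G \right)} = - \frac{G}{3} \sqrt{G} = - \frac{G^{\frac{3}{2}}}{3}$)
$z{\left(w \right)} = -8 - 2 \sqrt{6}$ ($z{\left(w \right)} = -8 - \frac{6^{\frac{3}{2}}}{3} = -8 - \frac{6 \sqrt{6}}{3} = -8 - 2 \sqrt{6}$)
$\frac{1}{-56693 + z{\left(U{\left(5 \right)} \right)}} = \frac{1}{-56693 - \left(8 + 2 \sqrt{6}\right)} = \frac{1}{-56701 - 2 \sqrt{6}}$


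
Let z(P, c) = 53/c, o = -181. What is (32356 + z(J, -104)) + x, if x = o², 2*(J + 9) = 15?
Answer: 6772115/104 ≈ 65117.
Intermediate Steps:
J = -3/2 (J = -9 + (½)*15 = -9 + 15/2 = -3/2 ≈ -1.5000)
x = 32761 (x = (-181)² = 32761)
(32356 + z(J, -104)) + x = (32356 + 53/(-104)) + 32761 = (32356 + 53*(-1/104)) + 32761 = (32356 - 53/104) + 32761 = 3364971/104 + 32761 = 6772115/104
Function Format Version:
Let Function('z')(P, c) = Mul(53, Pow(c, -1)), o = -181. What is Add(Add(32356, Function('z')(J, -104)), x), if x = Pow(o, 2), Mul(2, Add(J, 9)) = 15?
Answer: Rational(6772115, 104) ≈ 65117.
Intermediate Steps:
J = Rational(-3, 2) (J = Add(-9, Mul(Rational(1, 2), 15)) = Add(-9, Rational(15, 2)) = Rational(-3, 2) ≈ -1.5000)
x = 32761 (x = Pow(-181, 2) = 32761)
Add(Add(32356, Function('z')(J, -104)), x) = Add(Add(32356, Mul(53, Pow(-104, -1))), 32761) = Add(Add(32356, Mul(53, Rational(-1, 104))), 32761) = Add(Add(32356, Rational(-53, 104)), 32761) = Add(Rational(3364971, 104), 32761) = Rational(6772115, 104)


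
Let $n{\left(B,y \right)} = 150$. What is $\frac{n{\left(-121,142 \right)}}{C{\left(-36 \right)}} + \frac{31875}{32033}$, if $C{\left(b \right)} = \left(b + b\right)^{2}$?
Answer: $\frac{28340825}{27676512} \approx 1.024$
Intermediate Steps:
$C{\left(b \right)} = 4 b^{2}$ ($C{\left(b \right)} = \left(2 b\right)^{2} = 4 b^{2}$)
$\frac{n{\left(-121,142 \right)}}{C{\left(-36 \right)}} + \frac{31875}{32033} = \frac{150}{4 \left(-36\right)^{2}} + \frac{31875}{32033} = \frac{150}{4 \cdot 1296} + 31875 \cdot \frac{1}{32033} = \frac{150}{5184} + \frac{31875}{32033} = 150 \cdot \frac{1}{5184} + \frac{31875}{32033} = \frac{25}{864} + \frac{31875}{32033} = \frac{28340825}{27676512}$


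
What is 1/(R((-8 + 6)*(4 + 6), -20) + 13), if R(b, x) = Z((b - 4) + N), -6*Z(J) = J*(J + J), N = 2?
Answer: -3/445 ≈ -0.0067416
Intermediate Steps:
Z(J) = -J²/3 (Z(J) = -J*(J + J)/6 = -J*2*J/6 = -J²/3)
R(b, x) = -(-2 + b)²/3 (R(b, x) = -((b - 4) + 2)²/3 = -((-4 + b) + 2)²/3 = -(-2 + b)²/3)
1/(R((-8 + 6)*(4 + 6), -20) + 13) = 1/(-(-2 + (-8 + 6)*(4 + 6))²/3 + 13) = 1/(-(-2 - 2*10)²/3 + 13) = 1/(-(-2 - 20)²/3 + 13) = 1/(-⅓*(-22)² + 13) = 1/(-⅓*484 + 13) = 1/(-484/3 + 13) = 1/(-445/3) = -3/445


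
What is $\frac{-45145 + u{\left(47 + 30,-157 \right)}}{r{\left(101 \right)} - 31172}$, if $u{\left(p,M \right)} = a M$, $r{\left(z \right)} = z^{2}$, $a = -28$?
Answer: $\frac{40749}{20971} \approx 1.9431$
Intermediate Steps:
$u{\left(p,M \right)} = - 28 M$
$\frac{-45145 + u{\left(47 + 30,-157 \right)}}{r{\left(101 \right)} - 31172} = \frac{-45145 - -4396}{101^{2} - 31172} = \frac{-45145 + 4396}{10201 - 31172} = - \frac{40749}{-20971} = \left(-40749\right) \left(- \frac{1}{20971}\right) = \frac{40749}{20971}$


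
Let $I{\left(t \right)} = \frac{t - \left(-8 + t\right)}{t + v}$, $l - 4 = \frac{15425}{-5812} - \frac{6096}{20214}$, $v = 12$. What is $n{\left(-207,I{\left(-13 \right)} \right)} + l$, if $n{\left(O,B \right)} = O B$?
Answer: $\frac{32445970663}{19580628} \approx 1657.0$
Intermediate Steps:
$l = \frac{20450695}{19580628}$ ($l = 4 + \left(\frac{15425}{-5812} - \frac{6096}{20214}\right) = 4 + \left(15425 \left(- \frac{1}{5812}\right) - \frac{1016}{3369}\right) = 4 - \frac{57871817}{19580628} = \frac{20450695}{19580628} \approx 1.0444$)
$I{\left(t \right)} = \frac{8}{12 + t}$ ($I{\left(t \right)} = \frac{t - \left(-8 + t\right)}{t + 12} = \frac{8}{12 + t}$)
$n{\left(O,B \right)} = B O$
$n{\left(-207,I{\left(-13 \right)} \right)} + l = \frac{8}{12 - 13} \left(-207\right) + \frac{20450695}{19580628} = \frac{8}{-1} \left(-207\right) + \frac{20450695}{19580628} = 8 \left(-1\right) \left(-207\right) + \frac{20450695}{19580628} = \left(-8\right) \left(-207\right) + \frac{20450695}{19580628} = 1656 + \frac{20450695}{19580628} = \frac{32445970663}{19580628}$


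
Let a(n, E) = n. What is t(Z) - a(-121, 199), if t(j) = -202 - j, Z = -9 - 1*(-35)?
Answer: -107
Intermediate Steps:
Z = 26 (Z = -9 + 35 = 26)
t(Z) - a(-121, 199) = (-202 - 1*26) - 1*(-121) = (-202 - 26) + 121 = -228 + 121 = -107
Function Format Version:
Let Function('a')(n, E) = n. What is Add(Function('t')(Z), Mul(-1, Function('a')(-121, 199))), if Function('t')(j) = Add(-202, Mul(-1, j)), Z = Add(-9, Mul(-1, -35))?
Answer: -107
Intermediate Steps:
Z = 26 (Z = Add(-9, 35) = 26)
Add(Function('t')(Z), Mul(-1, Function('a')(-121, 199))) = Add(Add(-202, Mul(-1, 26)), Mul(-1, -121)) = Add(Add(-202, -26), 121) = Add(-228, 121) = -107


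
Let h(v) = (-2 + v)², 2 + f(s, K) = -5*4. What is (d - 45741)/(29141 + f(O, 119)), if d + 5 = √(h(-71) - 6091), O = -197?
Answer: -45746/29119 + I*√762/29119 ≈ -1.571 + 0.00094798*I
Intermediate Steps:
f(s, K) = -22 (f(s, K) = -2 - 5*4 = -2 - 20 = -22)
d = -5 + I*√762 (d = -5 + √((-2 - 71)² - 6091) = -5 + √((-73)² - 6091) = -5 + √(5329 - 6091) = -5 + √(-762) = -5 + I*√762 ≈ -5.0 + 27.604*I)
(d - 45741)/(29141 + f(O, 119)) = ((-5 + I*√762) - 45741)/(29141 - 22) = (-45746 + I*√762)/29119 = (-45746 + I*√762)*(1/29119) = -45746/29119 + I*√762/29119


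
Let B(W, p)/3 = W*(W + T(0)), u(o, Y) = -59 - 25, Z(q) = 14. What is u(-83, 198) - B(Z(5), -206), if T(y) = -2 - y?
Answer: -588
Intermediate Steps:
u(o, Y) = -84
B(W, p) = 3*W*(-2 + W) (B(W, p) = 3*(W*(W + (-2 - 1*0))) = 3*(W*(W + (-2 + 0))) = 3*(W*(W - 2)) = 3*(W*(-2 + W)) = 3*W*(-2 + W))
u(-83, 198) - B(Z(5), -206) = -84 - 3*14*(-2 + 14) = -84 - 3*14*12 = -84 - 1*504 = -84 - 504 = -588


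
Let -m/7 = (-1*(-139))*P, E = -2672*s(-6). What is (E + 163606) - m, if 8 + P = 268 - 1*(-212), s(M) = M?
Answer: 638894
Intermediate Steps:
P = 472 (P = -8 + (268 - 1*(-212)) = -8 + (268 + 212) = -8 + 480 = 472)
E = 16032 (E = -2672*(-6) = 16032)
m = -459256 (m = -7*(-1*(-139))*472 = -973*472 = -7*65608 = -459256)
(E + 163606) - m = (16032 + 163606) - 1*(-459256) = 179638 + 459256 = 638894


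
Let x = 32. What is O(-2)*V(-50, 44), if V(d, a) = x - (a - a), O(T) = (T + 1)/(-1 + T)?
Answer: 32/3 ≈ 10.667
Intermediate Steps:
O(T) = (1 + T)/(-1 + T)
V(d, a) = 32 (V(d, a) = 32 - (a - a) = 32 - 1*0 = 32 + 0 = 32)
O(-2)*V(-50, 44) = ((1 - 2)/(-1 - 2))*32 = (-1/(-3))*32 = -⅓*(-1)*32 = (⅓)*32 = 32/3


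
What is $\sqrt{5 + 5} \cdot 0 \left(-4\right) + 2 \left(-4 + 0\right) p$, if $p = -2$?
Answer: $16$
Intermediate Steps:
$\sqrt{5 + 5} \cdot 0 \left(-4\right) + 2 \left(-4 + 0\right) p = \sqrt{5 + 5} \cdot 0 \left(-4\right) + 2 \left(-4 + 0\right) \left(-2\right) = \sqrt{10} \cdot 0 \left(-4\right) + 2 \left(-4\right) \left(-2\right) = 0 \left(-4\right) - -16 = 0 + 16 = 16$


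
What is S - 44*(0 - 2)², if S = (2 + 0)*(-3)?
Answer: -182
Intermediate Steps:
S = -6 (S = 2*(-3) = -6)
S - 44*(0 - 2)² = -6 - 44*(0 - 2)² = -6 - 44*(-2)² = -6 - 44*4 = -6 - 176 = -182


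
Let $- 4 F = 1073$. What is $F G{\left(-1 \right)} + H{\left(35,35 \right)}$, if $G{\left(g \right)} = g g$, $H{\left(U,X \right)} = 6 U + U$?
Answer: $- \frac{93}{4} \approx -23.25$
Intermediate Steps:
$F = - \frac{1073}{4}$ ($F = \left(- \frac{1}{4}\right) 1073 = - \frac{1073}{4} \approx -268.25$)
$H{\left(U,X \right)} = 7 U$
$G{\left(g \right)} = g^{2}$
$F G{\left(-1 \right)} + H{\left(35,35 \right)} = - \frac{1073 \left(-1\right)^{2}}{4} + 7 \cdot 35 = \left(- \frac{1073}{4}\right) 1 + 245 = - \frac{1073}{4} + 245 = - \frac{93}{4}$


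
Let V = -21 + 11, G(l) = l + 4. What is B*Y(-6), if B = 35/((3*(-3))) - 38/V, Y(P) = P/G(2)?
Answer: 4/45 ≈ 0.088889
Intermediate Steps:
G(l) = 4 + l
V = -10
Y(P) = P/6 (Y(P) = P/(4 + 2) = P/6)
B = -4/45 (B = 35/((3*(-3))) - 38/(-10) = 35/(-9) - 38*(-1/10) = 35*(-1/9) + 19/5 = -35/9 + 19/5 = -4/45 ≈ -0.088889)
B*Y(-6) = -2*(-6)/135 = -4/45*(-1) = 4/45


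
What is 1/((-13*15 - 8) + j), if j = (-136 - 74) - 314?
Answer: -1/727 ≈ -0.0013755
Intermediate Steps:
j = -524 (j = -210 - 314 = -524)
1/((-13*15 - 8) + j) = 1/((-13*15 - 8) - 524) = 1/((-195 - 8) - 524) = 1/(-203 - 524) = 1/(-727) = -1/727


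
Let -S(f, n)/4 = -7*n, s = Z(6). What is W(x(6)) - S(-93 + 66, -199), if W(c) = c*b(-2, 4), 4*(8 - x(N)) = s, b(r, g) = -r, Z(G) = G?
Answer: 5585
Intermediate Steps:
s = 6
x(N) = 13/2 (x(N) = 8 - ¼*6 = 8 - 3/2 = 13/2)
S(f, n) = 28*n (S(f, n) = -(-28)*n = 28*n)
W(c) = 2*c (W(c) = c*(-1*(-2)) = c*2 = 2*c)
W(x(6)) - S(-93 + 66, -199) = 2*(13/2) - 28*(-199) = 13 - 1*(-5572) = 13 + 5572 = 5585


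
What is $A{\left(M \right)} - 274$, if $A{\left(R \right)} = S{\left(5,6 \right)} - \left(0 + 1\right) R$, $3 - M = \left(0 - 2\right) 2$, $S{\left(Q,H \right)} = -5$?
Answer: $-286$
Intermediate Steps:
$M = 7$ ($M = 3 - \left(0 - 2\right) 2 = 3 - \left(-2\right) 2 = 3 - -4 = 3 + 4 = 7$)
$A{\left(R \right)} = -5 - R$ ($A{\left(R \right)} = -5 - \left(0 + 1\right) R = -5 - 1 R = -5 - R$)
$A{\left(M \right)} - 274 = \left(-5 - 7\right) - 274 = -12 - 274 = -286$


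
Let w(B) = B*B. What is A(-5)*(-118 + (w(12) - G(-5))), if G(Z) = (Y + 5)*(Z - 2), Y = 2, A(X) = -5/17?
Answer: -375/17 ≈ -22.059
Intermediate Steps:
A(X) = -5/17 (A(X) = -5*1/17 = -5/17)
G(Z) = -14 + 7*Z (G(Z) = (2 + 5)*(Z - 2) = 7*(-2 + Z) = -14 + 7*Z)
w(B) = B**2
A(-5)*(-118 + (w(12) - G(-5))) = -5*(-118 + (12**2 - (-14 + 7*(-5))))/17 = -5*(-118 + (144 - (-14 - 35)))/17 = -5*(-118 + (144 - 1*(-49)))/17 = -5*(-118 + (144 + 49))/17 = -5*(-118 + 193)/17 = -5/17*75 = -375/17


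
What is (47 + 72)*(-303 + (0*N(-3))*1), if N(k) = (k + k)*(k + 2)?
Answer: -36057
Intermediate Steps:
N(k) = 2*k*(2 + k) (N(k) = (2*k)*(2 + k) = 2*k*(2 + k))
(47 + 72)*(-303 + (0*N(-3))*1) = (47 + 72)*(-303 + (0*(2*(-3)*(2 - 3)))*1) = 119*(-303 + (0*(2*(-3)*(-1)))*1) = 119*(-303 + (0*6)*1) = 119*(-303 + 0*1) = 119*(-303 + 0) = 119*(-303) = -36057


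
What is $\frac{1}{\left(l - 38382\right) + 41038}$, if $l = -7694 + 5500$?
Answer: $\frac{1}{462} \approx 0.0021645$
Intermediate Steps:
$l = -2194$
$\frac{1}{\left(l - 38382\right) + 41038} = \frac{1}{\left(-2194 - 38382\right) + 41038} = \frac{1}{-40576 + 41038} = \frac{1}{462}$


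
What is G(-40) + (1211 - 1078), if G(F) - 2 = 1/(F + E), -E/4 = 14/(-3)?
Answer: 8637/64 ≈ 134.95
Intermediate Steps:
E = 56/3 (E = -56/(-3) = -56*(-1)/3 = -4*(-14/3) = 56/3 ≈ 18.667)
G(F) = 2 + 1/(56/3 + F) (G(F) = 2 + 1/(F + 56/3) = 2 + 1/(56/3 + F))
G(-40) + (1211 - 1078) = (115 + 6*(-40))/(56 + 3*(-40)) + (1211 - 1078) = (115 - 240)/(56 - 120) + 133 = -125/(-64) + 133 = -1/64*(-125) + 133 = 125/64 + 133 = 8637/64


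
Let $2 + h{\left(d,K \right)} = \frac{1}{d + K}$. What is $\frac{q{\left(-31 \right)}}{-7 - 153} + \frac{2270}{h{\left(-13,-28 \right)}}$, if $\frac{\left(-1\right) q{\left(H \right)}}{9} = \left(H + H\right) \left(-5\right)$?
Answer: $- \frac{1465963}{1328} \approx -1103.9$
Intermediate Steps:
$q{\left(H \right)} = 90 H$ ($q{\left(H \right)} = - 9 \left(H + H\right) \left(-5\right) = - 9 \cdot 2 H \left(-5\right) = - 9 \left(- 10 H\right) = 90 H$)
$h{\left(d,K \right)} = -2 + \frac{1}{K + d}$ ($h{\left(d,K \right)} = -2 + \frac{1}{d + K} = -2 + \frac{1}{K + d}$)
$\frac{q{\left(-31 \right)}}{-7 - 153} + \frac{2270}{h{\left(-13,-28 \right)}} = \frac{90 \left(-31\right)}{-7 - 153} + \frac{2270}{\frac{1}{-28 - 13} \left(1 - -56 - -26\right)} = - \frac{2790}{-7 - 153} + \frac{2270}{\frac{1}{-41} \left(1 + 56 + 26\right)} = - \frac{2790}{-160} + \frac{2270}{\left(- \frac{1}{41}\right) 83} = \left(-2790\right) \left(- \frac{1}{160}\right) + \frac{2270}{- \frac{83}{41}} = \frac{279}{16} + 2270 \left(- \frac{41}{83}\right) = \frac{279}{16} - \frac{93070}{83} = - \frac{1465963}{1328}$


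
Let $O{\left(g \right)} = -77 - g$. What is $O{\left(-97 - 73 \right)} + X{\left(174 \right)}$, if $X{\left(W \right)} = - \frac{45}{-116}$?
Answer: $\frac{10833}{116} \approx 93.388$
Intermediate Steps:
$X{\left(W \right)} = \frac{45}{116}$ ($X{\left(W \right)} = \left(-45\right) \left(- \frac{1}{116}\right) = \frac{45}{116}$)
$O{\left(-97 - 73 \right)} + X{\left(174 \right)} = \left(-77 - \left(-97 - 73\right)\right) + \frac{45}{116} = \left(-77 - -170\right) + \frac{45}{116} = \left(-77 + 170\right) + \frac{45}{116} = 93 + \frac{45}{116} = \frac{10833}{116}$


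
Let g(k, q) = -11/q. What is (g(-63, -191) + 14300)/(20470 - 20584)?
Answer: -910437/7258 ≈ -125.44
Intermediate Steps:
(g(-63, -191) + 14300)/(20470 - 20584) = (-11/(-191) + 14300)/(20470 - 20584) = (-11*(-1/191) + 14300)/(-114) = (11/191 + 14300)*(-1/114) = (2731311/191)*(-1/114) = -910437/7258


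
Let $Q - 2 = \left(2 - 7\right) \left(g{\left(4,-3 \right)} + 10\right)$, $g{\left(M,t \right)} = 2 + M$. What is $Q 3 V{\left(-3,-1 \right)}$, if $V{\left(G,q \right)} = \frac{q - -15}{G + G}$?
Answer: $546$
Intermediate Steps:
$V{\left(G,q \right)} = \frac{15 + q}{2 G}$ ($V{\left(G,q \right)} = \frac{q + 15}{2 G} = \left(15 + q\right) \frac{1}{2 G} = \frac{15 + q}{2 G}$)
$Q = -78$ ($Q = 2 + \left(2 - 7\right) \left(\left(2 + 4\right) + 10\right) = 2 + \left(2 - 7\right) \left(6 + 10\right) = 2 - 80 = -78$)
$Q 3 V{\left(-3,-1 \right)} = - 78 \cdot 3 \frac{15 - 1}{2 \left(-3\right)} = - 78 \cdot 3 \cdot \frac{1}{2} \left(- \frac{1}{3}\right) 14 = - 78 \cdot 3 \left(- \frac{7}{3}\right) = \left(-78\right) \left(-7\right) = 546$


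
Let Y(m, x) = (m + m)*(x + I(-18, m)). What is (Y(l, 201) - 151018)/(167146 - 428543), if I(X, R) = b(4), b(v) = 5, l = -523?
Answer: 366494/261397 ≈ 1.4021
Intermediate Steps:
I(X, R) = 5
Y(m, x) = 2*m*(5 + x) (Y(m, x) = (m + m)*(x + 5) = (2*m)*(5 + x) = 2*m*(5 + x))
(Y(l, 201) - 151018)/(167146 - 428543) = (2*(-523)*(5 + 201) - 151018)/(167146 - 428543) = (2*(-523)*206 - 151018)/(-261397) = (-215476 - 151018)*(-1/261397) = -366494*(-1/261397) = 366494/261397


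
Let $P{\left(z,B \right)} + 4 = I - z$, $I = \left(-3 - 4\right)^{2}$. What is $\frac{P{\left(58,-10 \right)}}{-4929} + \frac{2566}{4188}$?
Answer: $\frac{705681}{1146814} \approx 0.61534$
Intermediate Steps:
$I = 49$ ($I = \left(-7\right)^{2} = 49$)
$P{\left(z,B \right)} = 45 - z$ ($P{\left(z,B \right)} = -4 - \left(-49 + z\right) = 45 - z$)
$\frac{P{\left(58,-10 \right)}}{-4929} + \frac{2566}{4188} = \frac{45 - 58}{-4929} + \frac{2566}{4188} = \left(45 - 58\right) \left(- \frac{1}{4929}\right) + 2566 \cdot \frac{1}{4188} = \left(-13\right) \left(- \frac{1}{4929}\right) + \frac{1283}{2094} = \frac{13}{4929} + \frac{1283}{2094} = \frac{705681}{1146814}$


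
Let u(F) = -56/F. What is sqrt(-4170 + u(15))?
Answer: I*sqrt(939090)/15 ≈ 64.604*I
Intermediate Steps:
sqrt(-4170 + u(15)) = sqrt(-4170 - 56/15) = sqrt(-62606/15) = I*sqrt(939090)/15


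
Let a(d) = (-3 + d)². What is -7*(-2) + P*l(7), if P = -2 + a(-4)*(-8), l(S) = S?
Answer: -2744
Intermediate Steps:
P = -394 (P = -2 + (-3 - 4)²*(-8) = -2 + (-7)²*(-8) = -2 + 49*(-8) = -2 - 392 = -394)
-7*(-2) + P*l(7) = -7*(-2) - 394*7 = 14 - 2758 = -2744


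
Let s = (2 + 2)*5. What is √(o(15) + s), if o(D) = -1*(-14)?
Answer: √34 ≈ 5.8309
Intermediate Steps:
o(D) = 14
s = 20 (s = 4*5 = 20)
√(o(15) + s) = √(14 + 20) = √34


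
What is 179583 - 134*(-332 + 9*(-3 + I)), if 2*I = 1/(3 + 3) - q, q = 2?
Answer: 457589/2 ≈ 2.2879e+5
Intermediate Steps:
I = -11/12 (I = (1/(3 + 3) - 1*2)/2 = (1/6 - 2)/2 = (1/2)*(-11/6) = -11/12 ≈ -0.91667)
179583 - 134*(-332 + 9*(-3 + I)) = 179583 - 134*(-332 + 9*(-3 - 11/12)) = 179583 - 134*(-332 + 9*(-47/12)) = 179583 - 134*(-332 - 141/4) = 179583 - 134*(-1469)/4 = 179583 - 1*(-98423/2) = 179583 + 98423/2 = 457589/2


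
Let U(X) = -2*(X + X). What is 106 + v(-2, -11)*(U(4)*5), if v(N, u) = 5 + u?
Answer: 586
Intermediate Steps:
U(X) = -4*X
106 + v(-2, -11)*(U(4)*5) = 106 + (5 - 11)*(-4*4*5) = 106 - (-96)*5 = 106 - 6*(-80) = 106 + 480 = 586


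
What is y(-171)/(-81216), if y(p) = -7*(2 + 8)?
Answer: 35/40608 ≈ 0.00086190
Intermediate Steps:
y(p) = -70 (y(p) = -7*10 = -70)
y(-171)/(-81216) = -70/(-81216) = -70*(-1/81216) = 35/40608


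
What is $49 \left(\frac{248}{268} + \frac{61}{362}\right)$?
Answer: $\frac{1300019}{24254} \approx 53.6$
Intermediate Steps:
$49 \left(\frac{248}{268} + \frac{61}{362}\right) = 49 \left(248 \cdot \frac{1}{268} + 61 \cdot \frac{1}{362}\right) = 49 \left(\frac{62}{67} + \frac{61}{362}\right) = 49 \cdot \frac{26531}{24254} = \frac{1300019}{24254}$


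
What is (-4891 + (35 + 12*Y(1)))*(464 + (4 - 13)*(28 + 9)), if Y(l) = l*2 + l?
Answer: -631420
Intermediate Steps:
Y(l) = 3*l (Y(l) = 2*l + l = 3*l)
(-4891 + (35 + 12*Y(1)))*(464 + (4 - 13)*(28 + 9)) = (-4891 + (35 + 12*(3*1)))*(464 + (4 - 13)*(28 + 9)) = (-4891 + (35 + 12*3))*(464 - 9*37) = (-4891 + (35 + 36))*(464 - 333) = (-4891 + 71)*131 = -4820*131 = -631420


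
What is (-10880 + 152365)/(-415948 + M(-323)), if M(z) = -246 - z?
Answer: -141485/415871 ≈ -0.34021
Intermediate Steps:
(-10880 + 152365)/(-415948 + M(-323)) = (-10880 + 152365)/(-415948 + (-246 - 1*(-323))) = 141485/(-415948 + (-246 + 323)) = 141485/(-415948 + 77) = 141485/(-415871) = 141485*(-1/415871) = -141485/415871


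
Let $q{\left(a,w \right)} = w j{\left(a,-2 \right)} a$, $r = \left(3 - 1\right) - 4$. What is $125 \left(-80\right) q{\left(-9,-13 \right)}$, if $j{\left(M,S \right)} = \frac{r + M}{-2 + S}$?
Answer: $-3217500$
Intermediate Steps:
$r = -2$ ($r = 2 - 4 = -2$)
$j{\left(M,S \right)} = \frac{-2 + M}{-2 + S}$
$q{\left(a,w \right)} = a w \left(\frac{1}{2} - \frac{a}{4}\right)$ ($q{\left(a,w \right)} = w \frac{-2 + a}{-2 - 2} a = w \frac{-2 + a}{-4} a = w \left(- \frac{-2 + a}{4}\right) a = w \left(\frac{1}{2} - \frac{a}{4}\right) a = a w \left(\frac{1}{2} - \frac{a}{4}\right)$)
$125 \left(-80\right) q{\left(-9,-13 \right)} = 125 \left(-80\right) \frac{1}{4} \left(-9\right) \left(-13\right) \left(2 - -9\right) = - 10000 \cdot \frac{1}{4} \left(-9\right) \left(-13\right) \left(2 + 9\right) = - 10000 \cdot \frac{1}{4} \left(-9\right) \left(-13\right) 11 = \left(-10000\right) \frac{1287}{4} = -3217500$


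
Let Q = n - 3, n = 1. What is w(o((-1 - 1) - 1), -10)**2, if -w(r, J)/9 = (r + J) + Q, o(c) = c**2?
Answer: 729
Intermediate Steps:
Q = -2 (Q = 1 - 3 = -2)
w(r, J) = 18 - 9*J - 9*r (w(r, J) = -9*((r + J) - 2) = -9*((J + r) - 2) = -9*(-2 + J + r) = 18 - 9*J - 9*r)
w(o((-1 - 1) - 1), -10)**2 = (18 - 9*(-10) - 9*((-1 - 1) - 1)**2)**2 = (18 + 90 - 9*(-2 - 1)**2)**2 = (18 + 90 - 9*(-3)**2)**2 = (18 + 90 - 9*9)**2 = (18 + 90 - 81)**2 = 27**2 = 729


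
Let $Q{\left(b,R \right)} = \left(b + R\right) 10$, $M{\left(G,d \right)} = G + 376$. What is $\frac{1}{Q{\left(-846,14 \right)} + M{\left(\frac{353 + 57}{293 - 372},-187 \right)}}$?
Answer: $- \frac{79}{627986} \approx -0.0001258$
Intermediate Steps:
$M{\left(G,d \right)} = 376 + G$
$Q{\left(b,R \right)} = 10 R + 10 b$ ($Q{\left(b,R \right)} = \left(R + b\right) 10 = 10 R + 10 b$)
$\frac{1}{Q{\left(-846,14 \right)} + M{\left(\frac{353 + 57}{293 - 372},-187 \right)}} = \frac{1}{\left(10 \cdot 14 + 10 \left(-846\right)\right) + \left(376 + \frac{353 + 57}{293 - 372}\right)} = \frac{1}{\left(140 - 8460\right) + \left(376 + \frac{410}{-79}\right)} = \frac{1}{-8320 + \left(376 + 410 \left(- \frac{1}{79}\right)\right)} = \frac{1}{-8320 + \left(376 - \frac{410}{79}\right)} = \frac{1}{-8320 + \frac{29294}{79}} = \frac{1}{- \frac{627986}{79}} = - \frac{79}{627986}$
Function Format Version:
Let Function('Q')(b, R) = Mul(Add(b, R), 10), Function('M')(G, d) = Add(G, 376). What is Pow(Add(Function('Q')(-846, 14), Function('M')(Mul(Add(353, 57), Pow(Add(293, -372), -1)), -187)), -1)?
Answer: Rational(-79, 627986) ≈ -0.00012580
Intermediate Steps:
Function('M')(G, d) = Add(376, G)
Function('Q')(b, R) = Add(Mul(10, R), Mul(10, b)) (Function('Q')(b, R) = Mul(Add(R, b), 10) = Add(Mul(10, R), Mul(10, b)))
Pow(Add(Function('Q')(-846, 14), Function('M')(Mul(Add(353, 57), Pow(Add(293, -372), -1)), -187)), -1) = Pow(Add(Add(Mul(10, 14), Mul(10, -846)), Add(376, Mul(Add(353, 57), Pow(Add(293, -372), -1)))), -1) = Pow(Add(Add(140, -8460), Add(376, Mul(410, Pow(-79, -1)))), -1) = Pow(Add(-8320, Add(376, Mul(410, Rational(-1, 79)))), -1) = Pow(Add(-8320, Add(376, Rational(-410, 79))), -1) = Pow(Add(-8320, Rational(29294, 79)), -1) = Pow(Rational(-627986, 79), -1) = Rational(-79, 627986)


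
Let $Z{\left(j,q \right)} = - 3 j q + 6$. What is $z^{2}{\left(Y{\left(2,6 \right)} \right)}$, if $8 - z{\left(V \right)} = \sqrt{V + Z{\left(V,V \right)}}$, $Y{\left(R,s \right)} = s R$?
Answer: $\left(8 - 3 i \sqrt{46}\right)^{2} \approx -350.0 - 325.55 i$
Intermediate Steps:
$Y{\left(R,s \right)} = R s$
$Z{\left(j,q \right)} = 6 - 3 j q$ ($Z{\left(j,q \right)} = - 3 j q + 6 = 6 - 3 j q$)
$z{\left(V \right)} = 8 - \sqrt{6 + V - 3 V^{2}}$ ($z{\left(V \right)} = 8 - \sqrt{V - \left(-6 + 3 V V\right)} = 8 - \sqrt{V - \left(-6 + 3 V^{2}\right)} = 8 - \sqrt{6 + V - 3 V^{2}}$)
$z^{2}{\left(Y{\left(2,6 \right)} \right)} = \left(8 - \sqrt{6 + 2 \cdot 6 - 3 \left(2 \cdot 6\right)^{2}}\right)^{2} = \left(8 - \sqrt{6 + 12 - 3 \cdot 12^{2}}\right)^{2} = \left(8 - \sqrt{6 + 12 - 432}\right)^{2} = \left(8 - \sqrt{-414}\right)^{2} = \left(8 - 3 i \sqrt{46}\right)^{2}$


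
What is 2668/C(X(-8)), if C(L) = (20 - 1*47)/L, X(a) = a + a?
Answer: 42688/27 ≈ 1581.0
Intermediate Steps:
X(a) = 2*a
C(L) = -27/L (C(L) = (20 - 47)/L = -27/L)
2668/C(X(-8)) = 2668/((-27/(2*(-8)))) = 2668/((-27/(-16))) = 2668/((-27*(-1/16))) = 2668/(27/16) = 2668*(16/27) = 42688/27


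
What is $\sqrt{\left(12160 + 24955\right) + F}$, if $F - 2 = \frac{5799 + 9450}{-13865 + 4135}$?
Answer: $\frac{\sqrt{3513825656530}}{9730} \approx 192.65$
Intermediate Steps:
$F = \frac{4211}{9730}$ ($F = 2 + \frac{5799 + 9450}{-13865 + 4135} = 2 + \frac{15249}{-9730} = 2 + 15249 \left(- \frac{1}{9730}\right) = 2 - \frac{15249}{9730} = \frac{4211}{9730} \approx 0.43279$)
$\sqrt{\left(12160 + 24955\right) + F} = \sqrt{\left(12160 + 24955\right) + \frac{4211}{9730}} = \sqrt{37115 + \frac{4211}{9730}} = \sqrt{\frac{361133161}{9730}} = \frac{\sqrt{3513825656530}}{9730}$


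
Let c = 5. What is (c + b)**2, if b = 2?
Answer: 49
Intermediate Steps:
(c + b)**2 = (5 + 2)**2 = 7**2 = 49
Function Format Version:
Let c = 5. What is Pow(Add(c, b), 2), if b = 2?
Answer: 49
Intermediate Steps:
Pow(Add(c, b), 2) = Pow(Add(5, 2), 2) = Pow(7, 2) = 49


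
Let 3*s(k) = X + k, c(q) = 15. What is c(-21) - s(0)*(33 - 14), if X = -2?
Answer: 83/3 ≈ 27.667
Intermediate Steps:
s(k) = -⅔ + k/3 (s(k) = (-2 + k)/3 = -⅔ + k/3)
c(-21) - s(0)*(33 - 14) = 15 - (-⅔ + (⅓)*0)*(33 - 14) = 15 - (-⅔ + 0)*19 = 15 - (-2)*19/3 = 15 - 1*(-38/3) = 15 + 38/3 = 83/3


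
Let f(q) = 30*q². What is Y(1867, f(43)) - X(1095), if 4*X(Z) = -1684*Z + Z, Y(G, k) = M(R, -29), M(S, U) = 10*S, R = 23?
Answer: 1843805/4 ≈ 4.6095e+5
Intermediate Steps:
Y(G, k) = 230 (Y(G, k) = 10*23 = 230)
X(Z) = -1683*Z/4 (X(Z) = (-1684*Z + Z)/4 = (-1683*Z)/4 = -1683*Z/4)
Y(1867, f(43)) - X(1095) = 230 - (-1683)*1095/4 = 230 - 1*(-1842885/4) = 230 + 1842885/4 = 1843805/4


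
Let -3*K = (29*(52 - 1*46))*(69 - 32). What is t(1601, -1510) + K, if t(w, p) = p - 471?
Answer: -4127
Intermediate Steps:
t(w, p) = -471 + p
K = -2146 (K = -29*(52 - 1*46)*(69 - 32)/3 = -29*(52 - 46)*37/3 = -29*6*37/3 = -58*37 = -⅓*6438 = -2146)
t(1601, -1510) + K = (-471 - 1510) - 2146 = -1981 - 2146 = -4127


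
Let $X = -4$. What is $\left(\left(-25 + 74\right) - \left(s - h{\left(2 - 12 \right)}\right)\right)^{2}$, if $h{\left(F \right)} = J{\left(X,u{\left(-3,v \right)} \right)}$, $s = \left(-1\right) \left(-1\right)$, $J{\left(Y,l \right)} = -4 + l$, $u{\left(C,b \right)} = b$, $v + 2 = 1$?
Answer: $1849$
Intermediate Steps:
$v = -1$ ($v = -2 + 1 = -1$)
$s = 1$
$h{\left(F \right)} = -5$ ($h{\left(F \right)} = -4 - 1 = -5$)
$\left(\left(-25 + 74\right) - \left(s - h{\left(2 - 12 \right)}\right)\right)^{2} = \left(\left(-25 + 74\right) - 6\right)^{2} = \left(49 - 6\right)^{2} = 43^{2} = 1849$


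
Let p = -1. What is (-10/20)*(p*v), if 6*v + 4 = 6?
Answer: ⅙ ≈ 0.16667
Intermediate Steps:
v = ⅓ (v = -⅔ + (⅙)*6 = -⅔ + 1 = ⅓ ≈ 0.33333)
(-10/20)*(p*v) = (-10/20)*(-1*⅓) = ((1/20)*(-10))*(-⅓) = -½*(-⅓) = ⅙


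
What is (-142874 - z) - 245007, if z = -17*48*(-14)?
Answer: -399305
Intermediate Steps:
z = 11424 (z = -816*(-14) = 11424)
(-142874 - z) - 245007 = (-142874 - 1*11424) - 245007 = (-142874 - 11424) - 245007 = -154298 - 245007 = -399305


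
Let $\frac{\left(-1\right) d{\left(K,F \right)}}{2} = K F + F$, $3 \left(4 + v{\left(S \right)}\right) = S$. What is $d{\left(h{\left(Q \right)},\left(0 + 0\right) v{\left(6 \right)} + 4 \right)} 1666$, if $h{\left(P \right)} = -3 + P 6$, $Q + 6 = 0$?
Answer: $506464$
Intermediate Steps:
$v{\left(S \right)} = -4 + \frac{S}{3}$
$Q = -6$ ($Q = -6 + 0 = -6$)
$h{\left(P \right)} = -3 + 6 P$
$d{\left(K,F \right)} = - 2 F - 2 F K$ ($d{\left(K,F \right)} = - 2 \left(K F + F\right) = - 2 \left(F K + F\right) = - 2 \left(F + F K\right) = - 2 F - 2 F K$)
$d{\left(h{\left(Q \right)},\left(0 + 0\right) v{\left(6 \right)} + 4 \right)} 1666 = - 2 \left(\left(0 + 0\right) \left(-4 + \frac{1}{3} \cdot 6\right) + 4\right) \left(1 + \left(-3 + 6 \left(-6\right)\right)\right) 1666 = - 2 \left(0 \left(-4 + 2\right) + 4\right) \left(1 - 39\right) 1666 = - 2 \left(0 \left(-2\right) + 4\right) \left(1 - 39\right) 1666 = \left(-2\right) \left(0 + 4\right) \left(-38\right) 1666 = \left(-2\right) 4 \left(-38\right) 1666 = 304 \cdot 1666 = 506464$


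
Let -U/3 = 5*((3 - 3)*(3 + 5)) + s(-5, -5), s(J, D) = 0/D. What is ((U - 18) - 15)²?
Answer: 1089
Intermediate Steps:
s(J, D) = 0
U = 0 (U = -3*(5*((3 - 3)*(3 + 5)) + 0) = -3*(5*(0*8) + 0) = -3*(5*0 + 0) = -3*(0 + 0) = -3*0 = 0)
((U - 18) - 15)² = ((0 - 18) - 15)² = (-18 - 15)² = (-33)² = 1089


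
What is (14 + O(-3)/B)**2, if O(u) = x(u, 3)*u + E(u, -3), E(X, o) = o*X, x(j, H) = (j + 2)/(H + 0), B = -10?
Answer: 169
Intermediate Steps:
x(j, H) = (2 + j)/H
E(X, o) = X*o
O(u) = -3*u + u*(2/3 + u/3) (O(u) = ((2 + u)/3)*u + u*(-3) = ((2 + u)/3)*u - 3*u = (2/3 + u/3)*u - 3*u = u*(2/3 + u/3) - 3*u = -3*u + u*(2/3 + u/3))
(14 + O(-3)/B)**2 = (14 + ((1/3)*(-3)*(-7 - 3))/(-10))**2 = (14 + ((1/3)*(-3)*(-10))*(-1/10))**2 = (14 + 10*(-1/10))**2 = (14 - 1)**2 = 13**2 = 169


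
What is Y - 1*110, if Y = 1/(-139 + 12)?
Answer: -13971/127 ≈ -110.01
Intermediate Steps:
Y = -1/127 (Y = 1/(-127) = -1/127 ≈ -0.0078740)
Y - 1*110 = -1/127 - 1*110 = -1/127 - 110 = -13971/127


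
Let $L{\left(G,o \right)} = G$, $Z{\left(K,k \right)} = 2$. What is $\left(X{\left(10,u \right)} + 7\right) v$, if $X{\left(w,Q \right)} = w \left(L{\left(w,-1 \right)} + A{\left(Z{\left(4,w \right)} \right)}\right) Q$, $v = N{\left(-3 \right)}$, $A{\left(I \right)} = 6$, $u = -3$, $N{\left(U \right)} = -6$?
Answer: $2838$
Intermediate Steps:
$v = -6$
$X{\left(w,Q \right)} = Q w \left(6 + w\right)$ ($X{\left(w,Q \right)} = w \left(w + 6\right) Q = w \left(6 + w\right) Q = Q w \left(6 + w\right)$)
$\left(X{\left(10,u \right)} + 7\right) v = \left(\left(-3\right) 10 \left(6 + 10\right) + 7\right) \left(-6\right) = \left(\left(-3\right) 10 \cdot 16 + 7\right) \left(-6\right) = \left(-480 + 7\right) \left(-6\right) = \left(-473\right) \left(-6\right) = 2838$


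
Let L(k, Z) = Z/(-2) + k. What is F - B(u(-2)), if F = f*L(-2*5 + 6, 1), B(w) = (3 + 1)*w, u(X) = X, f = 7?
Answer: -47/2 ≈ -23.500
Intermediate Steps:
B(w) = 4*w
L(k, Z) = k - Z/2 (L(k, Z) = Z*(-1/2) + k = -Z/2 + k = k - Z/2)
F = -63/2 (F = 7*((-2*5 + 6) - 1/2*1) = 7*((-10 + 6) - 1/2) = 7*(-4 - 1/2) = 7*(-9/2) = -63/2 ≈ -31.500)
F - B(u(-2)) = -63/2 - 4*(-2) = -63/2 - 1*(-8) = -63/2 + 8 = -47/2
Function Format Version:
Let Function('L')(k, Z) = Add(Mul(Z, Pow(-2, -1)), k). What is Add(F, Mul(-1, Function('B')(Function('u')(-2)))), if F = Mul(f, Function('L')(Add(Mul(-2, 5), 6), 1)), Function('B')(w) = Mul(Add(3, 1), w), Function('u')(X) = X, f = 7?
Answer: Rational(-47, 2) ≈ -23.500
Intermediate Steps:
Function('B')(w) = Mul(4, w)
Function('L')(k, Z) = Add(k, Mul(Rational(-1, 2), Z)) (Function('L')(k, Z) = Add(Mul(Z, Rational(-1, 2)), k) = Add(Mul(Rational(-1, 2), Z), k) = Add(k, Mul(Rational(-1, 2), Z)))
F = Rational(-63, 2) (F = Mul(7, Add(Add(Mul(-2, 5), 6), Mul(Rational(-1, 2), 1))) = Mul(7, Add(Add(-10, 6), Rational(-1, 2))) = Mul(7, Add(-4, Rational(-1, 2))) = Mul(7, Rational(-9, 2)) = Rational(-63, 2) ≈ -31.500)
Add(F, Mul(-1, Function('B')(Function('u')(-2)))) = Add(Rational(-63, 2), Mul(-1, Mul(4, -2))) = Add(Rational(-63, 2), Mul(-1, -8)) = Add(Rational(-63, 2), 8) = Rational(-47, 2)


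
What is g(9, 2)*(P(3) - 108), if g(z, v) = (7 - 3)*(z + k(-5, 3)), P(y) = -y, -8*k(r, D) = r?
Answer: -8547/2 ≈ -4273.5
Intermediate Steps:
k(r, D) = -r/8
g(z, v) = 5/2 + 4*z (g(z, v) = (7 - 3)*(z - ⅛*(-5)) = 4*(z + 5/8) = 4*(5/8 + z) = 5/2 + 4*z)
g(9, 2)*(P(3) - 108) = (5/2 + 4*9)*(-1*3 - 108) = (5/2 + 36)*(-3 - 108) = (77/2)*(-111) = -8547/2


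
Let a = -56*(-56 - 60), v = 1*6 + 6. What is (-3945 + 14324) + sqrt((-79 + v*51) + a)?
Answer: 10379 + 3*sqrt(781) ≈ 10463.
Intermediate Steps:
v = 12 (v = 6 + 6 = 12)
a = 6496 (a = -56*(-116) = 6496)
(-3945 + 14324) + sqrt((-79 + v*51) + a) = (-3945 + 14324) + sqrt((-79 + 12*51) + 6496) = 10379 + sqrt((-79 + 612) + 6496) = 10379 + sqrt(533 + 6496) = 10379 + sqrt(7029) = 10379 + 3*sqrt(781)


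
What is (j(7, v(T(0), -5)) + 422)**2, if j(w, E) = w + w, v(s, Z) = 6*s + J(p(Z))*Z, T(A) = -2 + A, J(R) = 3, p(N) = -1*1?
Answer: 190096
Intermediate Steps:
p(N) = -1
v(s, Z) = 3*Z + 6*s (v(s, Z) = 6*s + 3*Z = 3*Z + 6*s)
j(w, E) = 2*w
(j(7, v(T(0), -5)) + 422)**2 = (2*7 + 422)**2 = (14 + 422)**2 = 436**2 = 190096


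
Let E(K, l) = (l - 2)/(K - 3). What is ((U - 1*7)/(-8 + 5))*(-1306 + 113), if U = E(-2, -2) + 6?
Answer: -1193/15 ≈ -79.533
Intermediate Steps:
E(K, l) = (-2 + l)/(-3 + K)
U = 34/5 (U = (-2 - 2)/(-3 - 2) + 6 = -4/(-5) + 6 = -⅕*(-4) + 6 = ⅘ + 6 = 34/5 ≈ 6.8000)
((U - 1*7)/(-8 + 5))*(-1306 + 113) = ((34/5 - 1*7)/(-8 + 5))*(-1306 + 113) = ((34/5 - 7)/(-3))*(-1193) = -⅕*(-⅓)*(-1193) = (1/15)*(-1193) = -1193/15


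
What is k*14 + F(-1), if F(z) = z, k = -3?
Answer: -43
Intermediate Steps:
k*14 + F(-1) = -3*14 - 1 = -42 - 1 = -43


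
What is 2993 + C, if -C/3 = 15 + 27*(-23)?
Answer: 4811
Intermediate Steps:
C = 1818 (C = -3*(15 + 27*(-23)) = -3*(15 - 621) = -3*(-606) = 1818)
2993 + C = 2993 + 1818 = 4811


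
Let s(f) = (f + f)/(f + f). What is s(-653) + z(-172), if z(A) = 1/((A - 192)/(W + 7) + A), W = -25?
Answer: 1357/1366 ≈ 0.99341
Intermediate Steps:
s(f) = 1 (s(f) = (2*f)/((2*f)) = (2*f)*(1/(2*f)) = 1)
z(A) = 1/(32/3 + 17*A/18) (z(A) = 1/((A - 192)/(-25 + 7) + A) = 1/((-192 + A)/(-18) + A) = 1/((-192 + A)*(-1/18) + A) = 1/((32/3 - A/18) + A) = 1/(32/3 + 17*A/18))
s(-653) + z(-172) = 1 + 18/(192 + 17*(-172)) = 1 + 18/(192 - 2924) = 1 + 18/(-2732) = 1 + 18*(-1/2732) = 1 - 9/1366 = 1357/1366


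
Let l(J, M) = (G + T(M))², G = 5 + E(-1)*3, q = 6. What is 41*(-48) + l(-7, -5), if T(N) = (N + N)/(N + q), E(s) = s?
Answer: -1904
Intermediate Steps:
T(N) = 2*N/(6 + N) (T(N) = (N + N)/(N + 6) = (2*N)/(6 + N) = 2*N/(6 + N))
G = 2 (G = 5 - 1*3 = 5 - 3 = 2)
l(J, M) = (2 + 2*M/(6 + M))²
41*(-48) + l(-7, -5) = 41*(-48) + 16*(3 - 5)²/(6 - 5)² = -1968 + 16*(-2)²/1² = -1968 + 16*4*1 = -1968 + 64 = -1904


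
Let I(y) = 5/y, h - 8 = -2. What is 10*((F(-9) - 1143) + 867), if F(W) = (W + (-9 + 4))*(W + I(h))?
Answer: -4850/3 ≈ -1616.7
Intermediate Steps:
h = 6 (h = 8 - 2 = 6)
F(W) = (-5 + W)*(⅚ + W) (F(W) = (W + (-9 + 4))*(W + 5/6) = (W - 5)*(W + 5*(⅙)) = (-5 + W)*(W + ⅚) = (-5 + W)*(⅚ + W))
10*((F(-9) - 1143) + 867) = 10*(((-25/6 + (-9)² - 25/6*(-9)) - 1143) + 867) = 10*(((-25/6 + 81 + 75/2) - 1143) + 867) = 10*((343/3 - 1143) + 867) = 10*(-3086/3 + 867) = 10*(-485/3) = -4850/3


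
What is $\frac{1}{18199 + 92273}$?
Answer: $\frac{1}{110472} \approx 9.0521 \cdot 10^{-6}$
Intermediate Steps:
$\frac{1}{18199 + 92273} = \frac{1}{110472}$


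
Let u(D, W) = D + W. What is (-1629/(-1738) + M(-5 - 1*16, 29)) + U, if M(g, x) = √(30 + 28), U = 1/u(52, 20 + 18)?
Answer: 37087/39105 + √58 ≈ 8.5642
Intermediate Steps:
U = 1/90 (U = 1/(52 + (20 + 18)) = 1/(52 + 38) = 1/90 ≈ 0.011111)
M(g, x) = √58
(-1629/(-1738) + M(-5 - 1*16, 29)) + U = (-1629/(-1738) + √58) + 1/90 = (-1629*(-1/1738) + √58) + 1/90 = (1629/1738 + √58) + 1/90 = 37087/39105 + √58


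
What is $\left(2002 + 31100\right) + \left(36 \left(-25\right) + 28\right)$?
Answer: $32230$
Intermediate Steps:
$\left(2002 + 31100\right) + \left(36 \left(-25\right) + 28\right) = 33102 + \left(-900 + 28\right) = 33102 - 872 = 32230$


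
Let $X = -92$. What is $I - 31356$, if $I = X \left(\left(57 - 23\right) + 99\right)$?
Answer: $-43592$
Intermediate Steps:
$I = -12236$ ($I = - 92 \left(\left(57 - 23\right) + 99\right) = - 92 \left(34 + 99\right) = \left(-92\right) 133 = -12236$)
$I - 31356 = -12236 - 31356 = -43592$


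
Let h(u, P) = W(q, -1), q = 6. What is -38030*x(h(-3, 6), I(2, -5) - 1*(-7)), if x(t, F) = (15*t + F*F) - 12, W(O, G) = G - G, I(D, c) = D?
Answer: -2624070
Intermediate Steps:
W(O, G) = 0
h(u, P) = 0
x(t, F) = -12 + F² + 15*t (x(t, F) = (15*t + F²) - 12 = (F² + 15*t) - 12 = -12 + F² + 15*t)
-38030*x(h(-3, 6), I(2, -5) - 1*(-7)) = -38030*(-12 + (2 - 1*(-7))² + 15*0) = -38030*(-12 + (2 + 7)² + 0) = -38030*(-12 + 9² + 0) = -38030*(-12 + 81 + 0) = -38030*69 = -2624070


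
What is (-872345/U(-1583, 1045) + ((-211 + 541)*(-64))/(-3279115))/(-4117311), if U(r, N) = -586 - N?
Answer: -81730114897/629152949705049 ≈ -0.00012991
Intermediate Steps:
(-872345/U(-1583, 1045) + ((-211 + 541)*(-64))/(-3279115))/(-4117311) = (-872345/(-586 - 1*1045) + ((-211 + 541)*(-64))/(-3279115))/(-4117311) = (-872345/(-586 - 1045) + (330*(-64))*(-1/3279115))*(-1/4117311) = (-872345/(-1631) - 21120*(-1/3279115))*(-1/4117311) = (-872345*(-1/1631) + 4224/655823)*(-1/4117311) = (872345/1631 + 4224/655823)*(-1/4117311) = (81730114897/152806759)*(-1/4117311) = -81730114897/629152949705049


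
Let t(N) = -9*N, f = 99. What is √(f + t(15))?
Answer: 6*I ≈ 6.0*I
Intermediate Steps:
√(f + t(15)) = √(99 - 9*15) = √(99 - 135) = √(-36) = 6*I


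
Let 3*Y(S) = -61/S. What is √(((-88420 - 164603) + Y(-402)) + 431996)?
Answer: √28922760866/402 ≈ 423.05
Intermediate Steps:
Y(S) = -61/(3*S) (Y(S) = (-61/S)/3 = -61/(3*S))
√(((-88420 - 164603) + Y(-402)) + 431996) = √(((-88420 - 164603) - 61/3/(-402)) + 431996) = √((-253023 - 61/3*(-1/402)) + 431996) = √((-253023 + 61/1206) + 431996) = √(-305145677/1206 + 431996) = √(215841499/1206) = √28922760866/402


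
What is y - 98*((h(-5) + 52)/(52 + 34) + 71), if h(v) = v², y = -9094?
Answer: -694009/43 ≈ -16140.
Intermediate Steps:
y - 98*((h(-5) + 52)/(52 + 34) + 71) = -9094 - 98*(((-5)² + 52)/(52 + 34) + 71) = -9094 - 98*((25 + 52)/86 + 71) = -9094 - 98*(77*(1/86) + 71) = -9094 - 98*(77/86 + 71) = -9094 - 98*6183/86 = -9094 - 1*302967/43 = -9094 - 302967/43 = -694009/43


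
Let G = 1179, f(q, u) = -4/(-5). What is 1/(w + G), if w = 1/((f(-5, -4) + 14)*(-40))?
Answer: 592/697967 ≈ 0.00084818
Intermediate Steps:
f(q, u) = ⅘ (f(q, u) = -4*(-⅕) = ⅘)
w = -1/592 (w = 1/((⅘ + 14)*(-40)) = 1/((74/5)*(-40)) = 1/(-592) = -1/592 ≈ -0.0016892)
1/(w + G) = 1/(-1/592 + 1179) = 1/(697967/592) = 592/697967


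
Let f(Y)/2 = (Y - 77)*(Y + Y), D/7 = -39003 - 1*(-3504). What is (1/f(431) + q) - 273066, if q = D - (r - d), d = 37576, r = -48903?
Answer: -265527583679/610296 ≈ -4.3508e+5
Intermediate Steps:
D = -248493 (D = 7*(-39003 - 1*(-3504)) = 7*(-39003 + 3504) = 7*(-35499) = -248493)
f(Y) = 4*Y*(-77 + Y) (f(Y) = 2*((Y - 77)*(Y + Y)) = 2*((-77 + Y)*(2*Y)) = 2*(2*Y*(-77 + Y)) = 4*Y*(-77 + Y))
q = -162014 (q = -248493 - (-48903 - 1*37576) = -248493 - (-48903 - 37576) = -248493 - 1*(-86479) = -248493 + 86479 = -162014)
(1/f(431) + q) - 273066 = (1/(4*431*(-77 + 431)) - 162014) - 273066 = (1/(4*431*354) - 162014) - 273066 = (1/610296 - 162014) - 273066 = -98876496143/610296 - 273066 = -265527583679/610296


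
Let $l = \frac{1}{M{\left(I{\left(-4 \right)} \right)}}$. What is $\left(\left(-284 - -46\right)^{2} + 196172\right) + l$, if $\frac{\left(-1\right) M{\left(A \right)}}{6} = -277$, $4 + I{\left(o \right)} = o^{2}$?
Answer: $\frac{420180193}{1662} \approx 2.5282 \cdot 10^{5}$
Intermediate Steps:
$I{\left(o \right)} = -4 + o^{2}$
$M{\left(A \right)} = 1662$ ($M{\left(A \right)} = \left(-6\right) \left(-277\right) = 1662$)
$l = \frac{1}{1662} \approx 0.00060168$
$\left(\left(-284 - -46\right)^{2} + 196172\right) + l = \left(\left(-284 - -46\right)^{2} + 196172\right) + \frac{1}{1662} = \left(\left(-284 + \left(-84 + 130\right)\right)^{2} + 196172\right) + \frac{1}{1662} = \left(\left(-284 + 46\right)^{2} + 196172\right) + \frac{1}{1662} = \left(\left(-238\right)^{2} + 196172\right) + \frac{1}{1662} = \left(56644 + 196172\right) + \frac{1}{1662} = 252816 + \frac{1}{1662} = \frac{420180193}{1662}$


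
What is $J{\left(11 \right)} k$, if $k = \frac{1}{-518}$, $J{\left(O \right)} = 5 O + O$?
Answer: $- \frac{33}{259} \approx -0.12741$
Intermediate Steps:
$J{\left(O \right)} = 6 O$
$k = - \frac{1}{518} \approx -0.0019305$
$J{\left(11 \right)} k = 6 \cdot 11 \left(- \frac{1}{518}\right) = 66 \left(- \frac{1}{518}\right) = - \frac{33}{259}$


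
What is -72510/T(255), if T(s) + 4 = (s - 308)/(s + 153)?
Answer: 5916816/337 ≈ 17557.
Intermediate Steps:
T(s) = -4 + (-308 + s)/(153 + s) (T(s) = -4 + (s - 308)/(s + 153) = -4 + (-308 + s)/(153 + s))
-72510/T(255) = -72510*(153 + 255)/(-920 - 3*255) = -72510*408/(-920 - 765) = -72510/((1/408)*(-1685)) = -72510/(-1685/408) = -72510*(-408/1685) = 5916816/337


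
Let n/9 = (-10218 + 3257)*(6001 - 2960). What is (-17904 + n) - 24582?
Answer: -190558095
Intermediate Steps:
n = -190515609 (n = 9*((-10218 + 3257)*(6001 - 2960)) = 9*(-6961*3041) = 9*(-21168401) = -190515609)
(-17904 + n) - 24582 = (-17904 - 190515609) - 24582 = -190533513 - 24582 = -190558095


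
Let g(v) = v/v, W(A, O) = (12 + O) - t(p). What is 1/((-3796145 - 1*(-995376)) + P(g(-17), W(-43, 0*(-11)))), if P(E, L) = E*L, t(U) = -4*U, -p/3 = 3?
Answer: -1/2800793 ≈ -3.5704e-7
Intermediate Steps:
p = -9 (p = -3*3 = -9)
W(A, O) = -24 + O (W(A, O) = (12 + O) - (-4)*(-9) = (12 + O) - 1*36 = (12 + O) - 36 = -24 + O)
g(v) = 1
1/((-3796145 - 1*(-995376)) + P(g(-17), W(-43, 0*(-11)))) = 1/((-3796145 - 1*(-995376)) + 1*(-24 + 0*(-11))) = 1/((-3796145 + 995376) + 1*(-24 + 0)) = 1/(-2800769 + 1*(-24)) = 1/(-2800769 - 24) = 1/(-2800793) = -1/2800793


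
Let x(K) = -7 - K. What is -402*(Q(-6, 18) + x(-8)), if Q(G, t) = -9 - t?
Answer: 10452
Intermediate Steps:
-402*(Q(-6, 18) + x(-8)) = -402*((-9 - 1*18) + (-7 - 1*(-8))) = -402*((-9 - 18) + (-7 + 8)) = -402*(-27 + 1) = -402*(-26) = 10452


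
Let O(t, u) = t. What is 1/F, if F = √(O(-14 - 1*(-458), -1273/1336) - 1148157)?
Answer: -I*√1147713/1147713 ≈ -0.00093343*I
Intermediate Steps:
F = I*√1147713 (F = √((-14 - 1*(-458)) - 1148157) = √((-14 + 458) - 1148157) = √(444 - 1148157) = √(-1147713) = I*√1147713 ≈ 1071.3*I)
1/F = 1/(I*√1147713) = -I*√1147713/1147713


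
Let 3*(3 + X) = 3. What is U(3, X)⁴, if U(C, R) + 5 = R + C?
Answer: 256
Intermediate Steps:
X = -2 (X = -3 + (⅓)*3 = -3 + 1 = -2)
U(C, R) = -5 + C + R (U(C, R) = -5 + (R + C) = -5 + (C + R) = -5 + C + R)
U(3, X)⁴ = (-5 + 3 - 2)⁴ = (-4)⁴ = 256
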